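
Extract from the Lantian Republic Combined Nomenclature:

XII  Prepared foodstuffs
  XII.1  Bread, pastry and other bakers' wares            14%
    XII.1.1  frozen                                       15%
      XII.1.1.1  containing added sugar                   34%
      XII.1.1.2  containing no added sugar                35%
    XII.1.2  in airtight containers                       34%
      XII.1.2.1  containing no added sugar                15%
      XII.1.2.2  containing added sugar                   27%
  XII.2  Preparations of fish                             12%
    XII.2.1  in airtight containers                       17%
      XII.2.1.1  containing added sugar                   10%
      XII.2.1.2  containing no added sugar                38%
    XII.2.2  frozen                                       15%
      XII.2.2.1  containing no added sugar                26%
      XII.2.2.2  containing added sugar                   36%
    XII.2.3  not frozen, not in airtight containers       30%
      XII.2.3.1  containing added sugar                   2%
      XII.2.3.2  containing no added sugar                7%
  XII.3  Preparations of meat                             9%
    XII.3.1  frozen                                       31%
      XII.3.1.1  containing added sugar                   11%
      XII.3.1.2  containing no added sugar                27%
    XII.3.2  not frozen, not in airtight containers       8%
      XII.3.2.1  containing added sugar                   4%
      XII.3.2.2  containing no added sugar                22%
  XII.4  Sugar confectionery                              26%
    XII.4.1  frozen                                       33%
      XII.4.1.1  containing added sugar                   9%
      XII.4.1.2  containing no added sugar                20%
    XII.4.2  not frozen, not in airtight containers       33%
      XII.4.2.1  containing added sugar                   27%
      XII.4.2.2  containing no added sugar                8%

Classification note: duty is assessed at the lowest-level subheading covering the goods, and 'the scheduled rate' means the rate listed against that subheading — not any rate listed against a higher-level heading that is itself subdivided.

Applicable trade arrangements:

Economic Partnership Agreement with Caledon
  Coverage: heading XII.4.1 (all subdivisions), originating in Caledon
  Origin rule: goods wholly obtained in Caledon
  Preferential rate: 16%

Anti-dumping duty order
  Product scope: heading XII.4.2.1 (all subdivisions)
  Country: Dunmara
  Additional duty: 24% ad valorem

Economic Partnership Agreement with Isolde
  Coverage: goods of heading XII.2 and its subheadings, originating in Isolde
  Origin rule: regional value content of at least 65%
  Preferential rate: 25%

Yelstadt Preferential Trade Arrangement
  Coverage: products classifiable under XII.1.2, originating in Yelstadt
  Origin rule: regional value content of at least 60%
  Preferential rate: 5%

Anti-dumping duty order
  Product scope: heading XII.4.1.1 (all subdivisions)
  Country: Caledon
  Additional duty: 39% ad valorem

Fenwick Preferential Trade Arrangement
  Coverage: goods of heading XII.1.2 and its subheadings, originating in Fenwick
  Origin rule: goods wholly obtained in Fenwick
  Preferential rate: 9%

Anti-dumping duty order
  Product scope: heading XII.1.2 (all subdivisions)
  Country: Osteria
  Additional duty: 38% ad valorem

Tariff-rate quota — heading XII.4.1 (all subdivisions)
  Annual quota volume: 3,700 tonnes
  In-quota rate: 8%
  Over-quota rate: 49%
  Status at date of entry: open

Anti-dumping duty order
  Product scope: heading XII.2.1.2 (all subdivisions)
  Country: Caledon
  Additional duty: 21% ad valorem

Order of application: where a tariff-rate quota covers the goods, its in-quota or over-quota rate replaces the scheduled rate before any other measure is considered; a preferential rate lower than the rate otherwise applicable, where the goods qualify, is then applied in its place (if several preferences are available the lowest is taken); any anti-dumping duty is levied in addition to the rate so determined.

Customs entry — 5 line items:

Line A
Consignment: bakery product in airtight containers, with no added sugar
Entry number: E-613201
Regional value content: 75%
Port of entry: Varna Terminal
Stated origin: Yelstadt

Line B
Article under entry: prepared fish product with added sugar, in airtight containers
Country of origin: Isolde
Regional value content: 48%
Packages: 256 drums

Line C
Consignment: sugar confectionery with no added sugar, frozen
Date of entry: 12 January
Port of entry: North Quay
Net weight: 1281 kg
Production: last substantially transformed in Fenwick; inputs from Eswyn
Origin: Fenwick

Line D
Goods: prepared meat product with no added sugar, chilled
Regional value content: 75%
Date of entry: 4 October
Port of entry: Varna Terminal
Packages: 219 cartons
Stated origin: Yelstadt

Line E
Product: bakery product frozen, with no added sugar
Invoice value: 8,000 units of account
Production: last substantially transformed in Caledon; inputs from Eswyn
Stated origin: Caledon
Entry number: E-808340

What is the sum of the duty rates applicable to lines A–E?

80%

Line A: bakery product → XII.1; in airtight containers → XII.1.2; with no added sugar → XII.1.2.1. Scheduled 15%. Yelstadt agreement on XII.1.2: RVC ≥ 60% → 5% available; preferential 5%. → 5%.
Line B: prepared fish product → XII.2; in airtight containers → XII.2.1; with added sugar → XII.2.1.1. Scheduled 10%. Isolde agreement on XII.2: RVC < 65%. → 10%.
Line C: sugar confectionery → XII.4; frozen → XII.4.1; with no added sugar → XII.4.1.2. Scheduled 20%. quota on XII.4.1 open → in-quota 8%; Fenwick agreement on XII.1.2: XII.4.1.2 not covered. → 8%.
Line D: prepared meat product → XII.3; chilled → XII.3.2; with no added sugar → XII.3.2.2. Scheduled 22%. Yelstadt agreement on XII.1.2: XII.3.2.2 not covered. → 22%.
Line E: bakery product → XII.1; frozen → XII.1.1; with no added sugar → XII.1.1.2. Scheduled 35%. Caledon agreement on XII.4.1: XII.1.1.2 not covered. → 35%.
Sum: 5% + 10% + 8% + 22% + 35% = 80%.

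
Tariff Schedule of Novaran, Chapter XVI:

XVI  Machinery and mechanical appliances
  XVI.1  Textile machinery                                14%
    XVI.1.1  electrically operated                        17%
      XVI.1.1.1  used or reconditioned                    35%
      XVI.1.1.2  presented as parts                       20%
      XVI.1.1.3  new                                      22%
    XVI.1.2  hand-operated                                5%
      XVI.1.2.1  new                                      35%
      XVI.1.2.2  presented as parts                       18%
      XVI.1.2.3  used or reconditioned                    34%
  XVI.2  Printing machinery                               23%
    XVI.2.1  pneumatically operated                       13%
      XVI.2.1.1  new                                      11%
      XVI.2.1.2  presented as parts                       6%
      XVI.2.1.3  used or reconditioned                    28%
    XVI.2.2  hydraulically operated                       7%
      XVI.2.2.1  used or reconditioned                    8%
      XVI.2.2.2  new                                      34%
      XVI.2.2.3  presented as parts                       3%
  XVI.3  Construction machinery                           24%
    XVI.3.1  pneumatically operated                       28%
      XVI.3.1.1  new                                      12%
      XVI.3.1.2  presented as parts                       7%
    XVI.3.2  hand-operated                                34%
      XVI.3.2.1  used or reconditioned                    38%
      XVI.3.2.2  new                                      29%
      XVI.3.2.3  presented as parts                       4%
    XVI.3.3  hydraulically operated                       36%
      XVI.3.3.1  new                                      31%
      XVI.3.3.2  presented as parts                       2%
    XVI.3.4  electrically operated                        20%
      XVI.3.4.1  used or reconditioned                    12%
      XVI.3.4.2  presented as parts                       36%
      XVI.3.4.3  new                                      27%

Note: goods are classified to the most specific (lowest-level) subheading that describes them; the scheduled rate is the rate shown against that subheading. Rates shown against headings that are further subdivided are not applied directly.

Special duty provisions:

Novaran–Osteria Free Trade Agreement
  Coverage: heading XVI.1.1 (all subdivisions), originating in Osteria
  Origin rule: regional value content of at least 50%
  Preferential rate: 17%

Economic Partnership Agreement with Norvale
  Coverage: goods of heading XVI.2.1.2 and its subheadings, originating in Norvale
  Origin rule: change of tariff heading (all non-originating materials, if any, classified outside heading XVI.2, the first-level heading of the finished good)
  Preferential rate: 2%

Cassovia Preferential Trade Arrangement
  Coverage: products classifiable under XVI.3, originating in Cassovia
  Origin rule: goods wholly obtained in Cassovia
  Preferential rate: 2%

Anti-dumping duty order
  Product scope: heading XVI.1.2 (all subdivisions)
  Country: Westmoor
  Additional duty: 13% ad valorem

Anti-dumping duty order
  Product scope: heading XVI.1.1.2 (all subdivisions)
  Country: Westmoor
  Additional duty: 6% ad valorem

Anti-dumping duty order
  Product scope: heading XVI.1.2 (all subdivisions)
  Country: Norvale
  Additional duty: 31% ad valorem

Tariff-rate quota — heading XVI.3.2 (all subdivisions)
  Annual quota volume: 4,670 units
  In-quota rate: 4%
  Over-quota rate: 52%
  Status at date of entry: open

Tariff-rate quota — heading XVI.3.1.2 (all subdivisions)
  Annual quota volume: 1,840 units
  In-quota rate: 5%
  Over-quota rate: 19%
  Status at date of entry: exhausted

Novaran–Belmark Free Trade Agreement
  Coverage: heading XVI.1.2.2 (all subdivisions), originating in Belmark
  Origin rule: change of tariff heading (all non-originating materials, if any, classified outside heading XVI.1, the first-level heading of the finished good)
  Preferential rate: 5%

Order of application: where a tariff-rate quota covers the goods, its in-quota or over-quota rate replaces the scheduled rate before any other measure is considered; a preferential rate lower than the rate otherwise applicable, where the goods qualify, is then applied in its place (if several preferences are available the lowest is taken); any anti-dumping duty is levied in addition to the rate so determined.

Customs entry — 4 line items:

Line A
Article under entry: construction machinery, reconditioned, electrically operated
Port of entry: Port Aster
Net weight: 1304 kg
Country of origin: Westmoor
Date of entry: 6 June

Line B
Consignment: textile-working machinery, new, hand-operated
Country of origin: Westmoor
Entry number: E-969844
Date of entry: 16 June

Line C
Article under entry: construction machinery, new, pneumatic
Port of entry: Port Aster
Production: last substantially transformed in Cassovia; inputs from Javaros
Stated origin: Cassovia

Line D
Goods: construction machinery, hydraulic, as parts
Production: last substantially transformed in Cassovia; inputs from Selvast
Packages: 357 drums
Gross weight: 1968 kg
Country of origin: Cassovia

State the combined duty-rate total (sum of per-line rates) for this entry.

Line A: construction → XVI.3; electrically operated → XVI.3.4; reconditioned → XVI.3.4.1. Scheduled 12%. No special measure applies. → 12%.
Line B: textile-working → XVI.1; hand-operated → XVI.1.2; new → XVI.1.2.1. Scheduled 35%. anti-dumping (Westmoor, XVI.1.2): +13%; total 35% + 13% = 48%. → 48%.
Line C: construction → XVI.3; pneumatic → XVI.3.1; new → XVI.3.1.1. Scheduled 12%. Cassovia agreement on XVI.3: not wholly obtained. → 12%.
Line D: construction → XVI.3; hydraulic → XVI.3.3; as parts → XVI.3.3.2. Scheduled 2%. Cassovia agreement on XVI.3: not wholly obtained. → 2%.
Sum: 12% + 48% + 12% + 2% = 74%.

74%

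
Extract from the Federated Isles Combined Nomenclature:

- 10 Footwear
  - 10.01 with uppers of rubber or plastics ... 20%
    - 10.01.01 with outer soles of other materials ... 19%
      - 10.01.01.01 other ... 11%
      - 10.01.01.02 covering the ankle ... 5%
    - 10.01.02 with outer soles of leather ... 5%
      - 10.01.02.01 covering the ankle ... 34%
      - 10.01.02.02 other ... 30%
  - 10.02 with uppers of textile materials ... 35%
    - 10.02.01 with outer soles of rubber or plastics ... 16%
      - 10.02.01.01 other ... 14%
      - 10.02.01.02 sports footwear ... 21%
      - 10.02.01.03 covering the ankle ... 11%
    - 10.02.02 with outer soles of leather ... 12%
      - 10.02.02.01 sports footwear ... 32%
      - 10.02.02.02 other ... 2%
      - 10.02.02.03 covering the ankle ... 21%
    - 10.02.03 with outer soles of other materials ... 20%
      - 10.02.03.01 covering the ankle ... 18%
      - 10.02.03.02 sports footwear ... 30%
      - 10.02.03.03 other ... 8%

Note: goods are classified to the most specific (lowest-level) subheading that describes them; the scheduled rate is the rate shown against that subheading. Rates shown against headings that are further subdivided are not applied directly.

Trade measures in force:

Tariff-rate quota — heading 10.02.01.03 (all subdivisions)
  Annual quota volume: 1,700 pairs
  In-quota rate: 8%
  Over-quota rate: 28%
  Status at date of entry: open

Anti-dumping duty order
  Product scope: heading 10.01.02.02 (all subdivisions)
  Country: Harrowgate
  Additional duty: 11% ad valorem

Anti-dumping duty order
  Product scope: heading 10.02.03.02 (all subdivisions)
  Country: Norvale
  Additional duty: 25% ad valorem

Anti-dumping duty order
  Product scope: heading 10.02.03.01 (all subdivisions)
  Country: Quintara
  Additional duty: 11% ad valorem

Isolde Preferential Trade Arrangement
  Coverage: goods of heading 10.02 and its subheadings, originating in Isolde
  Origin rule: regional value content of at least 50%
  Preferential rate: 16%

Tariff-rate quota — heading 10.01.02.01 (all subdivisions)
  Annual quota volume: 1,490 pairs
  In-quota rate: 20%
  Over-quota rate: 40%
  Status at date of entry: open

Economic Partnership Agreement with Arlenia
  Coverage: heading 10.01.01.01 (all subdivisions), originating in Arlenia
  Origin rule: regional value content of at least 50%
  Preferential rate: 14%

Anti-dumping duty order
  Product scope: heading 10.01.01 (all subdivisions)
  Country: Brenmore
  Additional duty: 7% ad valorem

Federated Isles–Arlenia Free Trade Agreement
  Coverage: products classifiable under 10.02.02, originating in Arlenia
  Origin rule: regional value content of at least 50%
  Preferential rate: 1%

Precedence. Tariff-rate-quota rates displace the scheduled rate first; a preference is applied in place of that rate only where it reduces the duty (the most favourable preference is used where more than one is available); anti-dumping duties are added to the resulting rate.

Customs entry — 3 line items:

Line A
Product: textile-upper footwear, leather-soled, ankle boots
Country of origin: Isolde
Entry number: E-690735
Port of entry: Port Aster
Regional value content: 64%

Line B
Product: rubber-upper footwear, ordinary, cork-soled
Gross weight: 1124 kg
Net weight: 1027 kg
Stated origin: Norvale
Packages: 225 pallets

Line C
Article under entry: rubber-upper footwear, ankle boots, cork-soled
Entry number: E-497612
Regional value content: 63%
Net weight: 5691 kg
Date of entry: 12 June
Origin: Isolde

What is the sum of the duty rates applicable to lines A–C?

Line A: textile-upper → 10.02; leather-soled → 10.02.02; ankle boots → 10.02.02.03. Scheduled 21%. Isolde agreement on 10.02: RVC ≥ 50% → 16% available; preferential 16%. → 16%.
Line B: rubber-upper → 10.01; cork-soled → 10.01.01; ordinary → 10.01.01.01. Scheduled 11%. No special measure applies. → 11%.
Line C: rubber-upper → 10.01; cork-soled → 10.01.01; ankle boots → 10.01.01.02. Scheduled 5%. Isolde agreement on 10.02: 10.01.01.02 not covered. → 5%.
Sum: 16% + 11% + 5% = 32%.

32%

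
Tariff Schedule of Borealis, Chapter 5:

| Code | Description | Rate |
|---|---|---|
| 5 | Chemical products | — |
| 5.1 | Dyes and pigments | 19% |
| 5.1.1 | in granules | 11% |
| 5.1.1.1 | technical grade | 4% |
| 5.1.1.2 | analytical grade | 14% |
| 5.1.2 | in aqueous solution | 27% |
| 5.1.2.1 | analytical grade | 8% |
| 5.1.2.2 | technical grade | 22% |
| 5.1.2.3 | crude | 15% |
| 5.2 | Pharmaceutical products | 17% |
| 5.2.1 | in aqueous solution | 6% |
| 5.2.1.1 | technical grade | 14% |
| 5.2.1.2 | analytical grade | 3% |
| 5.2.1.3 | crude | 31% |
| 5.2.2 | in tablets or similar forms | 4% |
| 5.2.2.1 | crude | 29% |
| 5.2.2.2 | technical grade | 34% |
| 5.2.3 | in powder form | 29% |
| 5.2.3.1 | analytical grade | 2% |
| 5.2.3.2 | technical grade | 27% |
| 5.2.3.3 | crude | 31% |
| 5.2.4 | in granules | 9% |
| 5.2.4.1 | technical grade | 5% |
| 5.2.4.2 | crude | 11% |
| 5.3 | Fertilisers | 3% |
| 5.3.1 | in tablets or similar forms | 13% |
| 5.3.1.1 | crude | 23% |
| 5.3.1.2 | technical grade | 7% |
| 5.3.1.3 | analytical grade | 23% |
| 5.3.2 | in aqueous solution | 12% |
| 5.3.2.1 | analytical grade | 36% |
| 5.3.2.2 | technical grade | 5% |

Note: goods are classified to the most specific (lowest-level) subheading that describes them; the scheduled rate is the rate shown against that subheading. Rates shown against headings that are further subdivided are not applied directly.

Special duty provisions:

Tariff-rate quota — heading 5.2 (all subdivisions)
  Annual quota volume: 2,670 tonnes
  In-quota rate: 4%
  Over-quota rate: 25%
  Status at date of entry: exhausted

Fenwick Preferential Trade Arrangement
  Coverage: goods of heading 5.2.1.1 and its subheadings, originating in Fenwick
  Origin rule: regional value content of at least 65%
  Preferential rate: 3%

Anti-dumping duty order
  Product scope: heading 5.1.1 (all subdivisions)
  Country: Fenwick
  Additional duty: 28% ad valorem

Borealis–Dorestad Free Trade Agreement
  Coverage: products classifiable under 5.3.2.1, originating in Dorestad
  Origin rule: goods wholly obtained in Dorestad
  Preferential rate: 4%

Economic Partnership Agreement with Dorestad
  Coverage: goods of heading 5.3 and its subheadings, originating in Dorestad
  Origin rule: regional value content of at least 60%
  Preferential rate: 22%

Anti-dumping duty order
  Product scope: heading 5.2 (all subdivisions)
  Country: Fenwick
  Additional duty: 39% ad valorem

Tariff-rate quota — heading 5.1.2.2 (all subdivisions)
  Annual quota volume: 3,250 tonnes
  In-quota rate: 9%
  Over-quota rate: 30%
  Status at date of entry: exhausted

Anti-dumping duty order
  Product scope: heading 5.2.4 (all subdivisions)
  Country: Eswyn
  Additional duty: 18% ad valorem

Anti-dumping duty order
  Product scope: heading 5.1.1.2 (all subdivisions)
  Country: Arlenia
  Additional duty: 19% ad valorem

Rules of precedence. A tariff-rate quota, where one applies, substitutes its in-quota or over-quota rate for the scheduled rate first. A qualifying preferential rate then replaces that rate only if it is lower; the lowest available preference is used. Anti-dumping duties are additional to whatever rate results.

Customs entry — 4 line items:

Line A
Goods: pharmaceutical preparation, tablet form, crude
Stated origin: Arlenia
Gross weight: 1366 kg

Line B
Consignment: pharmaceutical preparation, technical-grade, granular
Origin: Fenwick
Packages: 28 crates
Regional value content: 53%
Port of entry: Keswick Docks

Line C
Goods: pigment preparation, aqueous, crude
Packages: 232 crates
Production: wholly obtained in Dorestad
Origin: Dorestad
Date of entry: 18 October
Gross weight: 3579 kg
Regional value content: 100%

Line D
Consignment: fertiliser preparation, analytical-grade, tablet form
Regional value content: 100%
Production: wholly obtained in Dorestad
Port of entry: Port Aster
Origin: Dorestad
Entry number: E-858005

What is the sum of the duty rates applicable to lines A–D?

Line A: pharmaceutical → 5.2; tablet form → 5.2.2; crude → 5.2.2.1. Scheduled 29%. quota on 5.2 exhausted → over-quota 25%. → 25%.
Line B: pharmaceutical → 5.2; granular → 5.2.4; technical-grade → 5.2.4.1. Scheduled 5%. quota on 5.2 exhausted → over-quota 25%; Fenwick agreement on 5.2.1.1: 5.2.4.1 not covered; anti-dumping (Fenwick, 5.2): +39%; total 25% + 39% = 64%. → 64%.
Line C: pigment → 5.1; aqueous → 5.1.2; crude → 5.1.2.3. Scheduled 15%. Dorestad agreement on 5.3.2.1: 5.1.2.3 not covered; Dorestad agreement on 5.3: 5.1.2.3 not covered. → 15%.
Line D: fertiliser → 5.3; tablet form → 5.3.1; analytical-grade → 5.3.1.3. Scheduled 23%. Dorestad agreement on 5.3.2.1: 5.3.1.3 not covered; Dorestad agreement on 5.3: RVC ≥ 60% → 22% available; preferential 22%. → 22%.
Sum: 25% + 64% + 15% + 22% = 126%.

126%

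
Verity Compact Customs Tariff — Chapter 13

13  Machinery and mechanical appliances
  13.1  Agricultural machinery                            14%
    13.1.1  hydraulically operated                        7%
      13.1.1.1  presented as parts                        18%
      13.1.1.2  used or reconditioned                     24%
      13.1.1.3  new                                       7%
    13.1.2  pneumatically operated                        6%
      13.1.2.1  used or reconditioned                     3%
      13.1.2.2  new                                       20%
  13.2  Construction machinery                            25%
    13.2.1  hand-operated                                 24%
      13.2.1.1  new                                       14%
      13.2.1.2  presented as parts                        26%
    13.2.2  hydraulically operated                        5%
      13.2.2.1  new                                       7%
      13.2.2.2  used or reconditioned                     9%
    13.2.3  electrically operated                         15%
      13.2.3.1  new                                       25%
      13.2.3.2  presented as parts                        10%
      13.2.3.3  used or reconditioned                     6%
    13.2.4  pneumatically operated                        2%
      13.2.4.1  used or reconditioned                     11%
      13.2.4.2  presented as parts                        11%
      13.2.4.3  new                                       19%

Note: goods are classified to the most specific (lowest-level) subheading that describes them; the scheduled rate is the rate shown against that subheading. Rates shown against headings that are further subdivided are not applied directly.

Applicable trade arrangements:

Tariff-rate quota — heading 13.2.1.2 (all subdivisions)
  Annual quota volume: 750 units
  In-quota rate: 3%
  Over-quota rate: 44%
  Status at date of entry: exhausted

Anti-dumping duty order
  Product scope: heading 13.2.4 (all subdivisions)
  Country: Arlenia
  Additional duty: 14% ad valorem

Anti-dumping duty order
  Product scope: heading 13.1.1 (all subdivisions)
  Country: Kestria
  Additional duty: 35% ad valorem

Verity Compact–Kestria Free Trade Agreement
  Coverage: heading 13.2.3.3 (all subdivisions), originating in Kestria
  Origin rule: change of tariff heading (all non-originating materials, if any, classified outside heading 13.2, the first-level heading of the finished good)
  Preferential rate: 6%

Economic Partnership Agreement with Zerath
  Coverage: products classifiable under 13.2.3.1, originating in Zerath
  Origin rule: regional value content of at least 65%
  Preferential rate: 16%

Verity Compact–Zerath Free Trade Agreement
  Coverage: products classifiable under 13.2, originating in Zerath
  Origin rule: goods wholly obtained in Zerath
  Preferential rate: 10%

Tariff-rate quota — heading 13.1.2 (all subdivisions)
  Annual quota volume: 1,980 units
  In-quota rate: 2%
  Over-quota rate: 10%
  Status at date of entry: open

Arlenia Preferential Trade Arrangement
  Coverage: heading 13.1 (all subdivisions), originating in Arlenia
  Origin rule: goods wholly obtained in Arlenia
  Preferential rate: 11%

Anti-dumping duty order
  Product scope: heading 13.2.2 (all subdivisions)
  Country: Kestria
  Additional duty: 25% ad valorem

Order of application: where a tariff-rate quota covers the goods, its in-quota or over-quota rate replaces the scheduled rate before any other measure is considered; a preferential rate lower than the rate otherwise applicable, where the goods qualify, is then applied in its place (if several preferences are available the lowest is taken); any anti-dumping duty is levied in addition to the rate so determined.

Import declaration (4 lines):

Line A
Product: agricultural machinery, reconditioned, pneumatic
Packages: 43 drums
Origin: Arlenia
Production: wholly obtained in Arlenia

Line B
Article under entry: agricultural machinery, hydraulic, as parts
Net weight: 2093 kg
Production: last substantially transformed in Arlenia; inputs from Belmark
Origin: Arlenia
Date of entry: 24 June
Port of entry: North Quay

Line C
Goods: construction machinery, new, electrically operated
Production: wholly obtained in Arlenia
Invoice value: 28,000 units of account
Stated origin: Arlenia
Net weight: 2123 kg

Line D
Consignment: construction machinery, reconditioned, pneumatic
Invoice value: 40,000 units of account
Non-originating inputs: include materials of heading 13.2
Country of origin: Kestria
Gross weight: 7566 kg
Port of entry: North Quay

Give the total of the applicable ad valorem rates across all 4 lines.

Line A: agricultural → 13.1; pneumatic → 13.1.2; reconditioned → 13.1.2.1. Scheduled 3%. quota on 13.1.2 open → in-quota 2%; Arlenia agreement on 13.1: wholly obtained → 11% available; preference 11% not lower than 2% → no reduction. → 2%.
Line B: agricultural → 13.1; hydraulic → 13.1.1; as parts → 13.1.1.1. Scheduled 18%. Arlenia agreement on 13.1: not wholly obtained. → 18%.
Line C: construction → 13.2; electrically operated → 13.2.3; new → 13.2.3.1. Scheduled 25%. Arlenia agreement on 13.1: 13.2.3.1 not covered. → 25%.
Line D: construction → 13.2; pneumatic → 13.2.4; reconditioned → 13.2.4.1. Scheduled 11%. Kestria agreement on 13.2.3.3: 13.2.4.1 not covered. → 11%.
Sum: 2% + 18% + 25% + 11% = 56%.

56%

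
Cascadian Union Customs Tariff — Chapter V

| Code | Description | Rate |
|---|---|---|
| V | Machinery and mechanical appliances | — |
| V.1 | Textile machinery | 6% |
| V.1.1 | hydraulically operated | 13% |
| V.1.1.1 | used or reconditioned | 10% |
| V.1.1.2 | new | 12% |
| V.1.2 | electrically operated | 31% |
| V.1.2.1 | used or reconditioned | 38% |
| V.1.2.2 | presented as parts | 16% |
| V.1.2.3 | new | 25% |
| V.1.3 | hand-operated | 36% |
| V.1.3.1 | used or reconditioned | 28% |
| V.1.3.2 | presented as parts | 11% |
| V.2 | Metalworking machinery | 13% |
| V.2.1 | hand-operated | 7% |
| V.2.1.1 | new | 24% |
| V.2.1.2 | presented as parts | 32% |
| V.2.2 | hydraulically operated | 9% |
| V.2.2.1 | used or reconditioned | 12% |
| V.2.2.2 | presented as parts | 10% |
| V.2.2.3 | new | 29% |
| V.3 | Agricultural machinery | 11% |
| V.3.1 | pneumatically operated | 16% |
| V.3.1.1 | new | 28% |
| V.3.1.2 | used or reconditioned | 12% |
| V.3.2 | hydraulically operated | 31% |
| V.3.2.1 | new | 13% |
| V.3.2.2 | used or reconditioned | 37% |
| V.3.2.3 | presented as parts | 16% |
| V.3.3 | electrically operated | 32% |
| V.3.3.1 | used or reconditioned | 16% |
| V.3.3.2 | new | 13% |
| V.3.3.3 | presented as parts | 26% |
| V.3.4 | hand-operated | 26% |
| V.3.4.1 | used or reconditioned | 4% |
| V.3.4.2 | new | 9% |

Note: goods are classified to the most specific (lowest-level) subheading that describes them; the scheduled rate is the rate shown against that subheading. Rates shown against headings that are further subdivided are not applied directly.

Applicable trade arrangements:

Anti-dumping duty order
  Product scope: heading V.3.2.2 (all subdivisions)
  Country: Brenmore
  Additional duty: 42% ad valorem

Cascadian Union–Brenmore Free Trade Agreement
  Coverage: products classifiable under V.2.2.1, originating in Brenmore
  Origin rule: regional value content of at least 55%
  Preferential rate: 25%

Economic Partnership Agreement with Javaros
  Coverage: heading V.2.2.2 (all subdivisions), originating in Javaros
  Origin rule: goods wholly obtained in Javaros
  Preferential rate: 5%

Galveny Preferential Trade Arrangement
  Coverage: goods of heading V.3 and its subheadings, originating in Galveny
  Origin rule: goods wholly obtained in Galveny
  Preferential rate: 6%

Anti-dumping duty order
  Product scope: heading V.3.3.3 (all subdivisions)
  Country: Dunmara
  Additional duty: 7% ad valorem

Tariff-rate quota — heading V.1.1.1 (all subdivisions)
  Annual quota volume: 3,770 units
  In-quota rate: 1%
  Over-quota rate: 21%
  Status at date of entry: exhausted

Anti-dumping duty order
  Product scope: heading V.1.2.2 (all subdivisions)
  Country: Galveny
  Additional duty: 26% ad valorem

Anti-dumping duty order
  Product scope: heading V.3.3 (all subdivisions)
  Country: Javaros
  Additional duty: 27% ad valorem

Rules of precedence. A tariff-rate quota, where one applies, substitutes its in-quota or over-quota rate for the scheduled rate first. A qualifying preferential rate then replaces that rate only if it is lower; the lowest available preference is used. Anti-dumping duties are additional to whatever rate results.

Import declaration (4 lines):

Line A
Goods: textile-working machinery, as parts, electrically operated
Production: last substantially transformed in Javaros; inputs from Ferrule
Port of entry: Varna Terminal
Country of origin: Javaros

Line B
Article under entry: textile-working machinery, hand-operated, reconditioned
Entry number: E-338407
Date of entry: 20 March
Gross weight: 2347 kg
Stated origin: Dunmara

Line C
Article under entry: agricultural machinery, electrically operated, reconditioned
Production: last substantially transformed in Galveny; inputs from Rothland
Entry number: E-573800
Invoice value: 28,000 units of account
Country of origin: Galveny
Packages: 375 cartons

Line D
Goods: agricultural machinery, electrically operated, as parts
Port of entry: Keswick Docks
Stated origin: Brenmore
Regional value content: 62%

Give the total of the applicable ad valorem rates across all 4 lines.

86%

Line A: textile-working → V.1; electrically operated → V.1.2; as parts → V.1.2.2. Scheduled 16%. Javaros agreement on V.2.2.2: V.1.2.2 not covered. → 16%.
Line B: textile-working → V.1; hand-operated → V.1.3; reconditioned → V.1.3.1. Scheduled 28%. No special measure applies. → 28%.
Line C: agricultural → V.3; electrically operated → V.3.3; reconditioned → V.3.3.1. Scheduled 16%. Galveny agreement on V.3: not wholly obtained. → 16%.
Line D: agricultural → V.3; electrically operated → V.3.3; as parts → V.3.3.3. Scheduled 26%. Brenmore agreement on V.2.2.1: V.3.3.3 not covered. → 26%.
Sum: 16% + 28% + 16% + 26% = 86%.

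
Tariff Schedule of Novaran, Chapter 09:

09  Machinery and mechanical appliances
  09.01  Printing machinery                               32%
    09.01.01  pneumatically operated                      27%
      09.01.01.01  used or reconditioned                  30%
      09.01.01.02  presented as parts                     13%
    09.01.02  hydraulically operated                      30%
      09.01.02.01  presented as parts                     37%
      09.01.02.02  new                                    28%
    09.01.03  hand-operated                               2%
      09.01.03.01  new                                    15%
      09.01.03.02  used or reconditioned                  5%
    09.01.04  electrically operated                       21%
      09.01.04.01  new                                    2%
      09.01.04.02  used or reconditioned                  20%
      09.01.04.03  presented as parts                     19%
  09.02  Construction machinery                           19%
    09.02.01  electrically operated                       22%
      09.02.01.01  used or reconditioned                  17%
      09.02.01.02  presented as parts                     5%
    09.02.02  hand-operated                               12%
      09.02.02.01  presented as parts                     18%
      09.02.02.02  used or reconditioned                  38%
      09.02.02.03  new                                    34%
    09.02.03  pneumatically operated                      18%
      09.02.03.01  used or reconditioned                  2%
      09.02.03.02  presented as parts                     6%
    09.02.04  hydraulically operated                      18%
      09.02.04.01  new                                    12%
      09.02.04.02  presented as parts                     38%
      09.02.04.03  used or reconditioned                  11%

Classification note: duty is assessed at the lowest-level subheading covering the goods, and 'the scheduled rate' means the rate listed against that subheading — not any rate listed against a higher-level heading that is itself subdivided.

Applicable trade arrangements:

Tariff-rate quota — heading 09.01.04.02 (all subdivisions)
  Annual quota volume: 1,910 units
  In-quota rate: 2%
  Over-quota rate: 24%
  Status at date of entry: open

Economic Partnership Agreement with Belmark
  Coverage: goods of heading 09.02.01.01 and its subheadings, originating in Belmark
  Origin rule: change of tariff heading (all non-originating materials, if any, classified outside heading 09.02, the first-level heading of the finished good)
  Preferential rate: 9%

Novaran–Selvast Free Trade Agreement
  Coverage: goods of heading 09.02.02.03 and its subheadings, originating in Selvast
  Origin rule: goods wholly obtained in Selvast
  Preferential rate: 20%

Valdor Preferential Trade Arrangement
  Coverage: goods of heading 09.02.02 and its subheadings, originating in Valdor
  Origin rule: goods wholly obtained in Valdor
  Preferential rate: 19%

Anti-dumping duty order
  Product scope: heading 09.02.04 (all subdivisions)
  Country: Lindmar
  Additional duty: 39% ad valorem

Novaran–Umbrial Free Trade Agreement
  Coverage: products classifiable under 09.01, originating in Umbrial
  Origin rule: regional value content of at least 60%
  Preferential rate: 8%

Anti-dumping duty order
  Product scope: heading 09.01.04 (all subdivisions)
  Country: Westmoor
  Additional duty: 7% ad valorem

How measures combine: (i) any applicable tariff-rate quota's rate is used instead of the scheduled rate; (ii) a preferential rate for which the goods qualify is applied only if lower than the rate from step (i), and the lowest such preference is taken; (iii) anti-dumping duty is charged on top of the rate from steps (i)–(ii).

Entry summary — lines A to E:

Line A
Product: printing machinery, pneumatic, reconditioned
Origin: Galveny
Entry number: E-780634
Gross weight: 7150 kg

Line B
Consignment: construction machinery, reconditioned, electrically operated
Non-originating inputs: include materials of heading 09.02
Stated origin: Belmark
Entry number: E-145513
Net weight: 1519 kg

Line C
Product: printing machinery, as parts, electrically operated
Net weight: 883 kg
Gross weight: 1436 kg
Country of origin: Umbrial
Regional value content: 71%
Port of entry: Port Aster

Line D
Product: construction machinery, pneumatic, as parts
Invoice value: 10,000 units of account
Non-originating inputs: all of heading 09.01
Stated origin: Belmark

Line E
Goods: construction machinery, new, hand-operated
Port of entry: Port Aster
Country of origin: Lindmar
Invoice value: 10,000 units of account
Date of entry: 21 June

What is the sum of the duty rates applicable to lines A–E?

Line A: printing → 09.01; pneumatic → 09.01.01; reconditioned → 09.01.01.01. Scheduled 30%. No special measure applies. → 30%.
Line B: construction → 09.02; electrically operated → 09.02.01; reconditioned → 09.02.01.01. Scheduled 17%. Belmark agreement on 09.02.01.01: CTH not met. → 17%.
Line C: printing → 09.01; electrically operated → 09.01.04; as parts → 09.01.04.03. Scheduled 19%. Umbrial agreement on 09.01: RVC ≥ 60% → 8% available; preferential 8%. → 8%.
Line D: construction → 09.02; pneumatic → 09.02.03; as parts → 09.02.03.02. Scheduled 6%. Belmark agreement on 09.02.01.01: 09.02.03.02 not covered. → 6%.
Line E: construction → 09.02; hand-operated → 09.02.02; new → 09.02.02.03. Scheduled 34%. No special measure applies. → 34%.
Sum: 30% + 17% + 8% + 6% + 34% = 95%.

95%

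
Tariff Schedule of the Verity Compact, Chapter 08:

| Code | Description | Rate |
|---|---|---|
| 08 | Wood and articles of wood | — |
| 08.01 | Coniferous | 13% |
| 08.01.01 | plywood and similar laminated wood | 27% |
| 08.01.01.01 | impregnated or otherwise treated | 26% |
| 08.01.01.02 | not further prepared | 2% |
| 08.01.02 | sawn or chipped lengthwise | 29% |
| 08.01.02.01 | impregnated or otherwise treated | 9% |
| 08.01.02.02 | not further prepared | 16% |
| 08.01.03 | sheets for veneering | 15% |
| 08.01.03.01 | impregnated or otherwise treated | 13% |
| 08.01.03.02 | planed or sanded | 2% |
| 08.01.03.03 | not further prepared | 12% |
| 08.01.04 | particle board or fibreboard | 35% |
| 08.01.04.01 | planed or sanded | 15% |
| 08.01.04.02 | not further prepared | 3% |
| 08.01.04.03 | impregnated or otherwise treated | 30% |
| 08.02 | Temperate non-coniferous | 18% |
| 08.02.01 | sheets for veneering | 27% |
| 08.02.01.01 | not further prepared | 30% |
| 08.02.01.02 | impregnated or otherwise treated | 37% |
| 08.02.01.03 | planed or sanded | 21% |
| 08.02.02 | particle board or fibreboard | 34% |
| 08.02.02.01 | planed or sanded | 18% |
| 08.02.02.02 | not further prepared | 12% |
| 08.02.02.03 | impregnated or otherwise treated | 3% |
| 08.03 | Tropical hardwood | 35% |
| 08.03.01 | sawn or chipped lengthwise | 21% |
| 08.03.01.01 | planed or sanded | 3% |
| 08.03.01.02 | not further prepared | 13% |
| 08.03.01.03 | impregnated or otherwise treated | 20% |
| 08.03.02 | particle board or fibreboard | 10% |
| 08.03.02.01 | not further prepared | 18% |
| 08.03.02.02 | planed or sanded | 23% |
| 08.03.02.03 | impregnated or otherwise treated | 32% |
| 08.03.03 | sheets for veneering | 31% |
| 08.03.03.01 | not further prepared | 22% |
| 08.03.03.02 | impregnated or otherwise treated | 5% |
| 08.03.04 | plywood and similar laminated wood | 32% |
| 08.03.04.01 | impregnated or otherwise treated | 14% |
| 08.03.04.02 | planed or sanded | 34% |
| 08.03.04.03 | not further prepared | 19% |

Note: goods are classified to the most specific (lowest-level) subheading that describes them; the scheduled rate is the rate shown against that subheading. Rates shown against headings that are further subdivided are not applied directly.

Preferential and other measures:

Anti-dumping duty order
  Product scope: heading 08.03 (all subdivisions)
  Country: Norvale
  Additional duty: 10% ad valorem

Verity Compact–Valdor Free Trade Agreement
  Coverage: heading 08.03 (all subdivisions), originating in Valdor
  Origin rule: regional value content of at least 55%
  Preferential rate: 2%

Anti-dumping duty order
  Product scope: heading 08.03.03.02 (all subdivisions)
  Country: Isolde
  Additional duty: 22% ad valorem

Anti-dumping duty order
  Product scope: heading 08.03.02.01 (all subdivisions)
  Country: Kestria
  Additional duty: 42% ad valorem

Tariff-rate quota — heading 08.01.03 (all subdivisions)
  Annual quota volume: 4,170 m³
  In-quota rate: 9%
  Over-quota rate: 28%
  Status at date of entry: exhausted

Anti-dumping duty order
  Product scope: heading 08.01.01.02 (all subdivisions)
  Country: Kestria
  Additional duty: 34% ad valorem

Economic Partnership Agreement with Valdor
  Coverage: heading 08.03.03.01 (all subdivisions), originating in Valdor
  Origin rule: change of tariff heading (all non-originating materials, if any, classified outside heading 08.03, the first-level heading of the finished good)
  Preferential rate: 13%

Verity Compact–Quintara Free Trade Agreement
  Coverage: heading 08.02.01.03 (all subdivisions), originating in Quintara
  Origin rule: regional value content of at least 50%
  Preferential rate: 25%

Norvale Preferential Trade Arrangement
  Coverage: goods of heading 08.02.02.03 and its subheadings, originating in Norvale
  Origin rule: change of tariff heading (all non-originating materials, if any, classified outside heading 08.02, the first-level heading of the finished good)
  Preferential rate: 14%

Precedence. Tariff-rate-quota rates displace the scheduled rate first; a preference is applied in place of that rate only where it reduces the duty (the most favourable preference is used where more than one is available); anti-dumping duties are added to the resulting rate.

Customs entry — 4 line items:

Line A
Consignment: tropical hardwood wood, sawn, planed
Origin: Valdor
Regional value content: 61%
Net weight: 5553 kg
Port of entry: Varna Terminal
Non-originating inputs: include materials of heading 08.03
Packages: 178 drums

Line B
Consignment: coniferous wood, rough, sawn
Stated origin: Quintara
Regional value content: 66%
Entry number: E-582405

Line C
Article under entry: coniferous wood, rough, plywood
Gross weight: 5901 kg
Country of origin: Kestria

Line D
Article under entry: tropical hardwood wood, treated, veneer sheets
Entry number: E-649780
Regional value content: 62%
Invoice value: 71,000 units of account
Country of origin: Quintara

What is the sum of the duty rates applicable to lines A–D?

Line A: tropical hardwood → 08.03; sawn → 08.03.01; planed → 08.03.01.01. Scheduled 3%. Valdor agreement on 08.03: RVC ≥ 55% → 2% available; Valdor agreement on 08.03.03.01: 08.03.01.01 not covered; preferential 2%. → 2%.
Line B: coniferous → 08.01; sawn → 08.01.02; rough → 08.01.02.02. Scheduled 16%. Quintara agreement on 08.02.01.03: 08.01.02.02 not covered. → 16%.
Line C: coniferous → 08.01; plywood → 08.01.01; rough → 08.01.01.02. Scheduled 2%. anti-dumping (Kestria, 08.01.01.02): +34%; total 2% + 34% = 36%. → 36%.
Line D: tropical hardwood → 08.03; veneer sheets → 08.03.03; treated → 08.03.03.02. Scheduled 5%. Quintara agreement on 08.02.01.03: 08.03.03.02 not covered. → 5%.
Sum: 2% + 16% + 36% + 5% = 59%.

59%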